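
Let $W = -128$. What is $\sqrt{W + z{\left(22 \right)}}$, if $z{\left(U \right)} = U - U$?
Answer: $8 i \sqrt{2} \approx 11.314 i$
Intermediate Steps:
$z{\left(U \right)} = 0$
$\sqrt{W + z{\left(22 \right)}} = \sqrt{-128 + 0} = \sqrt{-128} = 8 i \sqrt{2}$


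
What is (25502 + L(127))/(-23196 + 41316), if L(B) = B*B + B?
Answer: 20879/9060 ≈ 2.3045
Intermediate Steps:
L(B) = B + B² (L(B) = B² + B = B + B²)
(25502 + L(127))/(-23196 + 41316) = (25502 + 127*(1 + 127))/(-23196 + 41316) = (25502 + 127*128)/18120 = (25502 + 16256)*(1/18120) = 41758*(1/18120) = 20879/9060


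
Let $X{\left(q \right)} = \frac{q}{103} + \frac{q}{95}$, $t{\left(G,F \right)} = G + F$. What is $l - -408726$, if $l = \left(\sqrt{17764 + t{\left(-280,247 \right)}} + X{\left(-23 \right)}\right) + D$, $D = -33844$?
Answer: $\frac{3668215816}{9785} + \sqrt{17731} \approx 3.7501 \cdot 10^{5}$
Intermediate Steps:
$t{\left(G,F \right)} = F + G$
$X{\left(q \right)} = \frac{198 q}{9785}$ ($X{\left(q \right)} = q \frac{1}{103} + q \frac{1}{95} = \frac{q}{103} + \frac{q}{95} = \frac{198 q}{9785}$)
$l = - \frac{331168094}{9785} + \sqrt{17731}$ ($l = \left(\sqrt{17764 + \left(247 - 280\right)} + \frac{198}{9785} \left(-23\right)\right) - 33844 = \left(\sqrt{17764 - 33} - \frac{4554}{9785}\right) - 33844 = \left(\sqrt{17731} - \frac{4554}{9785}\right) - 33844 = \left(- \frac{4554}{9785} + \sqrt{17731}\right) - 33844 = - \frac{331168094}{9785} + \sqrt{17731} \approx -33711.0$)
$l - -408726 = \left(- \frac{331168094}{9785} + \sqrt{17731}\right) - -408726 = \left(- \frac{331168094}{9785} + \sqrt{17731}\right) + 408726 = \frac{3668215816}{9785} + \sqrt{17731}$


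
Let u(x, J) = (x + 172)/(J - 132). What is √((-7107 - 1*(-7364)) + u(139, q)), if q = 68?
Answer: 3*√1793/8 ≈ 15.879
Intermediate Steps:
u(x, J) = (172 + x)/(-132 + J)
√((-7107 - 1*(-7364)) + u(139, q)) = √((-7107 - 1*(-7364)) + (172 + 139)/(-132 + 68)) = √((-7107 + 7364) + 311/(-64)) = √(257 - 1/64*311) = √(257 - 311/64) = √(16137/64) = 3*√1793/8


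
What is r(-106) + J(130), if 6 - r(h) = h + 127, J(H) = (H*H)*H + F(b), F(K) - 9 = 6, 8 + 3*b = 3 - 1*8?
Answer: 2197000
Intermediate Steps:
b = -13/3 (b = -8/3 + (3 - 1*8)/3 = -8/3 + (3 - 8)/3 = -8/3 + (⅓)*(-5) = -8/3 - 5/3 = -13/3 ≈ -4.3333)
F(K) = 15 (F(K) = 9 + 6 = 15)
J(H) = 15 + H³ (J(H) = (H*H)*H + 15 = H²*H + 15 = H³ + 15 = 15 + H³)
r(h) = -121 - h (r(h) = 6 - (h + 127) = 6 - (127 + h) = 6 + (-127 - h) = -121 - h)
r(-106) + J(130) = (-121 - 1*(-106)) + (15 + 130³) = (-121 + 106) + (15 + 2197000) = -15 + 2197015 = 2197000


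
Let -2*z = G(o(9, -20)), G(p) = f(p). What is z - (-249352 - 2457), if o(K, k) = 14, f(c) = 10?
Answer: 251804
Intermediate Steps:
G(p) = 10
z = -5 (z = -½*10 = -5)
z - (-249352 - 2457) = -5 - (-249352 - 2457) = -5 - 1*(-251809) = -5 + 251809 = 251804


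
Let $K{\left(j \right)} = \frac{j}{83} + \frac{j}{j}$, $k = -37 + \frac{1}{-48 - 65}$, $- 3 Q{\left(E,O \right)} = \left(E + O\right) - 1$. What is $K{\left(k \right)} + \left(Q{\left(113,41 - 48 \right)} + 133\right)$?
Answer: $\frac{924339}{9379} \approx 98.554$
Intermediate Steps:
$Q{\left(E,O \right)} = \frac{1}{3} - \frac{E}{3} - \frac{O}{3}$ ($Q{\left(E,O \right)} = - \frac{\left(E + O\right) - 1}{3} = - \frac{-1 + E + O}{3} = \frac{1}{3} - \frac{E}{3} - \frac{O}{3}$)
$k = - \frac{4182}{113}$ ($k = -37 + \frac{1}{-113} = -37 - \frac{1}{113} = - \frac{4182}{113} \approx -37.009$)
$K{\left(j \right)} = 1 + \frac{j}{83}$ ($K{\left(j \right)} = j \frac{1}{83} + 1 = \frac{j}{83} + 1 = 1 + \frac{j}{83}$)
$K{\left(k \right)} + \left(Q{\left(113,41 - 48 \right)} + 133\right) = \left(1 + \frac{1}{83} \left(- \frac{4182}{113}\right)\right) + \left(\left(\frac{1}{3} - \frac{113}{3} - \frac{41 - 48}{3}\right) + 133\right) = \left(1 - \frac{4182}{9379}\right) + \left(\left(\frac{1}{3} - \frac{113}{3} - \frac{41 - 48}{3}\right) + 133\right) = \frac{5197}{9379} + \left(\left(\frac{1}{3} - \frac{113}{3} - - \frac{7}{3}\right) + 133\right) = \frac{5197}{9379} + \left(\left(\frac{1}{3} - \frac{113}{3} + \frac{7}{3}\right) + 133\right) = \frac{5197}{9379} + \left(-35 + 133\right) = \frac{5197}{9379} + 98 = \frac{924339}{9379}$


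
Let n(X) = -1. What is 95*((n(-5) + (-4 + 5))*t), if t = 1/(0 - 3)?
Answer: 0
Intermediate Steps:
t = -⅓ (t = 1/(-3) = -⅓ ≈ -0.33333)
95*((n(-5) + (-4 + 5))*t) = 95*((-1 + (-4 + 5))*(-⅓)) = 95*((-1 + 1)*(-⅓)) = 95*(0*(-⅓)) = 95*0 = 0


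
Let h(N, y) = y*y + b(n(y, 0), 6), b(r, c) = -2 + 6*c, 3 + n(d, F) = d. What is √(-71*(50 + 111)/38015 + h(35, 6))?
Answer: √100725266285/38015 ≈ 8.3486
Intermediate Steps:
n(d, F) = -3 + d
h(N, y) = 34 + y² (h(N, y) = y*y + (-2 + 6*6) = y² + (-2 + 36) = y² + 34 = 34 + y²)
√(-71*(50 + 111)/38015 + h(35, 6)) = √(-71*(50 + 111)/38015 + (34 + 6²)) = √(-71*161*(1/38015) + (34 + 36)) = √(-11431*1/38015 + 70) = √(-11431/38015 + 70) = √(2649619/38015) = √100725266285/38015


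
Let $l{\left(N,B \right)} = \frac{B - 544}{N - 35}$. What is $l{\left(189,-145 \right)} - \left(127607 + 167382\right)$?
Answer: $- \frac{45428995}{154} \approx -2.9499 \cdot 10^{5}$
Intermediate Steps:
$l{\left(N,B \right)} = \frac{-544 + B}{-35 + N}$
$l{\left(189,-145 \right)} - \left(127607 + 167382\right) = \frac{-544 - 145}{-35 + 189} - \left(127607 + 167382\right) = \frac{1}{154} \left(-689\right) - 294989 = - \frac{689}{154} - 294989 = - \frac{45428995}{154}$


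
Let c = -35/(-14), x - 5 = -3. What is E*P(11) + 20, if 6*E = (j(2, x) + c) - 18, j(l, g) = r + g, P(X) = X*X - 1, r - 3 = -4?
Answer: -270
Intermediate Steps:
x = 2 (x = 5 - 3 = 2)
r = -1 (r = 3 - 4 = -1)
P(X) = -1 + X**2 (P(X) = X**2 - 1 = -1 + X**2)
c = 5/2 (c = -35*(-1/14) = 5/2 ≈ 2.5000)
j(l, g) = -1 + g
E = -29/12 (E = (((-1 + 2) + 5/2) - 18)/6 = ((1 + 5/2) - 18)/6 = (7/2 - 18)/6 = (1/6)*(-29/2) = -29/12 ≈ -2.4167)
E*P(11) + 20 = -29*(-1 + 11**2)/12 + 20 = -29*(-1 + 121)/12 + 20 = -29/12*120 + 20 = -290 + 20 = -270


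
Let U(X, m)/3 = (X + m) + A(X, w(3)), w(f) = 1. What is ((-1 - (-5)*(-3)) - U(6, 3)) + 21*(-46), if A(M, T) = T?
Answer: -1012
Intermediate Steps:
U(X, m) = 3 + 3*X + 3*m (U(X, m) = 3*((X + m) + 1) = 3*(1 + X + m) = 3 + 3*X + 3*m)
((-1 - (-5)*(-3)) - U(6, 3)) + 21*(-46) = ((-1 - (-5)*(-3)) - (3 + 3*6 + 3*3)) + 21*(-46) = ((-1 - 1*15) - (3 + 18 + 9)) - 966 = ((-1 - 15) - 1*30) - 966 = (-16 - 30) - 966 = -46 - 966 = -1012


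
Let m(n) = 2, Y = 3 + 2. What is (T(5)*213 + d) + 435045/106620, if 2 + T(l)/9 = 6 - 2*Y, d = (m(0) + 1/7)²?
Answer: -4003034137/348292 ≈ -11493.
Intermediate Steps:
Y = 5
d = 225/49 (d = (2 + 1/7)² = (2 + ⅐)² = (15/7)² = 225/49 ≈ 4.5918)
T(l) = -54 (T(l) = -18 + 9*(6 - 2*5) = -18 + 9*(6 - 10) = -18 + 9*(-4) = -18 - 36 = -54)
(T(5)*213 + d) + 435045/106620 = (-54*213 + 225/49) + 435045/106620 = (-11502 + 225/49) + 435045*(1/106620) = -563373/49 + 29003/7108 = -4003034137/348292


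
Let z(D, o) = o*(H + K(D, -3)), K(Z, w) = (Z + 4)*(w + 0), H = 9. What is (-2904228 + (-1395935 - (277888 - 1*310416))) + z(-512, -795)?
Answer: -5486370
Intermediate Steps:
K(Z, w) = w*(4 + Z) (K(Z, w) = (4 + Z)*w = w*(4 + Z))
z(D, o) = o*(-3 - 3*D) (z(D, o) = o*(9 - 3*(4 + D)) = o*(9 + (-12 - 3*D)) = o*(-3 - 3*D))
(-2904228 + (-1395935 - (277888 - 1*310416))) + z(-512, -795) = (-2904228 + (-1395935 - (277888 - 1*310416))) - 3*(-795)*(1 - 512) = (-2904228 + (-1395935 - (277888 - 310416))) - 3*(-795)*(-511) = (-2904228 + (-1395935 - 1*(-32528))) - 1218735 = (-2904228 + (-1395935 + 32528)) - 1218735 = (-2904228 - 1363407) - 1218735 = -4267635 - 1218735 = -5486370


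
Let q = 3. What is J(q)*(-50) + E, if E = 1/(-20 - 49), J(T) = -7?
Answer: 24149/69 ≈ 349.99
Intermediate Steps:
E = -1/69 (E = 1/(-69) = -1/69 ≈ -0.014493)
J(q)*(-50) + E = -7*(-50) - 1/69 = 350 - 1/69 = 24149/69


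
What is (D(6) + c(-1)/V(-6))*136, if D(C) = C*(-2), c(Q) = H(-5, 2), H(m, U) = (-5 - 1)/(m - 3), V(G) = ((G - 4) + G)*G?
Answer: -26095/16 ≈ -1630.9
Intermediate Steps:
V(G) = G*(-4 + 2*G) (V(G) = ((-4 + G) + G)*G = (-4 + 2*G)*G = G*(-4 + 2*G))
H(m, U) = -6/(-3 + m)
c(Q) = ¾ (c(Q) = -6/(-3 - 5) = -6/(-8) = -6*(-⅛) = ¾)
D(C) = -2*C
(D(6) + c(-1)/V(-6))*136 = (-2*6 + 3/(4*((2*(-6)*(-2 - 6)))))*136 = (-12 + 3/(4*((2*(-6)*(-8)))))*136 = (-12 + (¾)/96)*136 = (-12 + (¾)*(1/96))*136 = (-12 + 1/128)*136 = -1535/128*136 = -26095/16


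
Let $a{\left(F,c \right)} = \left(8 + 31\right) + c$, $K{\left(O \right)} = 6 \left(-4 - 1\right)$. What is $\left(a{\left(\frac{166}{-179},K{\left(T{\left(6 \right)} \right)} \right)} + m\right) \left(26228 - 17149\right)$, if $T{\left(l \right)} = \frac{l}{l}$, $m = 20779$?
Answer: $188734252$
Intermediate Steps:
$T{\left(l \right)} = 1$
$K{\left(O \right)} = -30$ ($K{\left(O \right)} = 6 \left(-5\right) = -30$)
$a{\left(F,c \right)} = 39 + c$
$\left(a{\left(\frac{166}{-179},K{\left(T{\left(6 \right)} \right)} \right)} + m\right) \left(26228 - 17149\right) = \left(\left(39 - 30\right) + 20779\right) \left(26228 - 17149\right) = \left(9 + 20779\right) 9079 = 20788 \cdot 9079 = 188734252$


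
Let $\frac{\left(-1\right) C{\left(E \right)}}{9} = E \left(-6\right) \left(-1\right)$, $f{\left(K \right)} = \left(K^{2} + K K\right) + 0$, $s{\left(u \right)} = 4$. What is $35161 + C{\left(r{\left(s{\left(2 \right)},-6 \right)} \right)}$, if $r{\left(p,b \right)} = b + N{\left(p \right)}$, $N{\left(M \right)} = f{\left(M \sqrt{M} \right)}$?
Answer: $28573$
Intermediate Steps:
$f{\left(K \right)} = 2 K^{2}$ ($f{\left(K \right)} = \left(K^{2} + K^{2}\right) + 0 = 2 K^{2} + 0 = 2 K^{2}$)
$N{\left(M \right)} = 2 M^{3}$ ($N{\left(M \right)} = 2 \left(M \sqrt{M}\right)^{2} = 2 \left(M^{\frac{3}{2}}\right)^{2} = 2 M^{3}$)
$r{\left(p,b \right)} = b + 2 p^{3}$
$C{\left(E \right)} = - 54 E$ ($C{\left(E \right)} = - 9 E \left(-6\right) \left(-1\right) = - 9 - 6 E \left(-1\right) = - 9 \cdot 6 E = - 54 E$)
$35161 + C{\left(r{\left(s{\left(2 \right)},-6 \right)} \right)} = 35161 - 54 \left(-6 + 2 \cdot 4^{3}\right) = 35161 - 54 \left(-6 + 2 \cdot 64\right) = 35161 - 54 \left(-6 + 128\right) = 35161 - 6588 = 28573$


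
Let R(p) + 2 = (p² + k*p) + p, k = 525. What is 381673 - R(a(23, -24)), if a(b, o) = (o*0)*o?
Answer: 381675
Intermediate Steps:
a(b, o) = 0 (a(b, o) = 0*o = 0)
R(p) = -2 + p² + 526*p (R(p) = -2 + ((p² + 525*p) + p) = -2 + (p² + 526*p) = -2 + p² + 526*p)
381673 - R(a(23, -24)) = 381673 - (-2 + 0² + 526*0) = 381673 - (-2 + 0 + 0) = 381673 - 1*(-2) = 381673 + 2 = 381675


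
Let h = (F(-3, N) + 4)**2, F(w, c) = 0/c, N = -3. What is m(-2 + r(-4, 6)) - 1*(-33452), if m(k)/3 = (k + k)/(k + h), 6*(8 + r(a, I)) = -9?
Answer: 100310/3 ≈ 33437.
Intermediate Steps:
F(w, c) = 0
r(a, I) = -19/2 (r(a, I) = -8 + (1/6)*(-9) = -8 - 3/2 = -19/2)
h = 16 (h = (0 + 4)**2 = 4**2 = 16)
m(k) = 6*k/(16 + k) (m(k) = 3*((k + k)/(k + 16)) = 3*((2*k)/(16 + k)) = 3*(2*k/(16 + k)) = 6*k/(16 + k))
m(-2 + r(-4, 6)) - 1*(-33452) = 6*(-2 - 19/2)/(16 + (-2 - 19/2)) - 1*(-33452) = 6*(-23/2)/(16 - 23/2) + 33452 = 6*(-23/2)/(9/2) + 33452 = 6*(-23/2)*(2/9) + 33452 = -46/3 + 33452 = 100310/3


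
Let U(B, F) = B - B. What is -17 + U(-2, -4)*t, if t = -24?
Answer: -17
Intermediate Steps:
U(B, F) = 0
-17 + U(-2, -4)*t = -17 + 0*(-24) = -17 + 0 = -17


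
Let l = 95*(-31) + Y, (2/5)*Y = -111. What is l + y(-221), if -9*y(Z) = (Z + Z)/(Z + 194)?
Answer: -1567019/486 ≈ -3224.3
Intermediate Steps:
Y = -555/2 (Y = (5/2)*(-111) = -555/2 ≈ -277.50)
y(Z) = -2*Z/(9*(194 + Z)) (y(Z) = -(Z + Z)/(9*(Z + 194)) = -2*Z/(9*(194 + Z)))
l = -6445/2 (l = 95*(-31) - 555/2 = -2945 - 555/2 = -6445/2 ≈ -3222.5)
l + y(-221) = -6445/2 - 2*(-221)/(1746 + 9*(-221)) = -6445/2 - 2*(-221)/(1746 - 1989) = -6445/2 - 2*(-221)/(-243) = -6445/2 - 2*(-221)*(-1/243) = -6445/2 - 442/243 = -1567019/486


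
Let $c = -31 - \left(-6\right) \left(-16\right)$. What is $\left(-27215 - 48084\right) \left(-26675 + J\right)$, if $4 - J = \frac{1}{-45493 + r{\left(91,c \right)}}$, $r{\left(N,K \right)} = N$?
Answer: $\frac{13025831382937}{6486} \approx 2.0083 \cdot 10^{9}$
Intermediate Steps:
$c = -127$ ($c = -31 - 96 = -127$)
$J = \frac{181609}{45402}$ ($J = 4 - \frac{1}{-45493 + 91} = 4 - \frac{1}{-45402} = 4 - - \frac{1}{45402} = 4 + \frac{1}{45402} = \frac{181609}{45402} \approx 4.0$)
$\left(-27215 - 48084\right) \left(-26675 + J\right) = \left(-27215 - 48084\right) \left(-26675 + \frac{181609}{45402}\right) = \left(-75299\right) \left(- \frac{1210916741}{45402}\right) = \frac{13025831382937}{6486}$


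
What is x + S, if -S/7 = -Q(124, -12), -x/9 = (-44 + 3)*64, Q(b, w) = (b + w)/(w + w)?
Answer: 70750/3 ≈ 23583.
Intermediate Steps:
Q(b, w) = (b + w)/(2*w) (Q(b, w) = (b + w)/((2*w)) = (b + w)*(1/(2*w)) = (b + w)/(2*w))
x = 23616 (x = -9*(-44 + 3)*64 = -(-369)*64 = -9*(-2624) = 23616)
S = -98/3 (S = -(-7)*(1/2)*(124 - 12)/(-12) = -(-7)*(1/2)*(-1/12)*112 = -(-7)*(-14)/3 = -7*14/3 = -98/3 ≈ -32.667)
x + S = 23616 - 98/3 = 70750/3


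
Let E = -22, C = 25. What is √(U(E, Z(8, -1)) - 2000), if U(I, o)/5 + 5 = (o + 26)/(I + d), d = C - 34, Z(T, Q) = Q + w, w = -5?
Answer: 5*I*√77965/31 ≈ 45.036*I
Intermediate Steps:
Z(T, Q) = -5 + Q (Z(T, Q) = Q - 5 = -5 + Q)
d = -9 (d = 25 - 34 = -9)
U(I, o) = -25 + 5*(26 + o)/(-9 + I) (U(I, o) = -25 + 5*((o + 26)/(I - 9)) = -25 + 5*((26 + o)/(-9 + I)) = -25 + 5*(26 + o)/(-9 + I))
√(U(E, Z(8, -1)) - 2000) = √(5*(71 + (-5 - 1) - 5*(-22))/(-9 - 22) - 2000) = √(5*(71 - 6 + 110)/(-31) - 2000) = √(5*(-1/31)*175 - 2000) = √(-875/31 - 2000) = √(-62875/31) = 5*I*√77965/31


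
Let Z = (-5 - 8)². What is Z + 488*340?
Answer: 166089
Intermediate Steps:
Z = 169 (Z = (-13)² = 169)
Z + 488*340 = 169 + 488*340 = 169 + 165920 = 166089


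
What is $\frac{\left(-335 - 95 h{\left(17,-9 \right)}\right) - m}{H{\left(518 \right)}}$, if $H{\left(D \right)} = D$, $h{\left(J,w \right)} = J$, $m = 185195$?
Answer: $- \frac{26735}{74} \approx -361.28$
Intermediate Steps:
$\frac{\left(-335 - 95 h{\left(17,-9 \right)}\right) - m}{H{\left(518 \right)}} = \frac{\left(-335 - 1615\right) - 185195}{518} = \left(\left(-335 - 1615\right) - 185195\right) \frac{1}{518} = \left(-1950 - 185195\right) \frac{1}{518} = \left(-187145\right) \frac{1}{518} = - \frac{26735}{74}$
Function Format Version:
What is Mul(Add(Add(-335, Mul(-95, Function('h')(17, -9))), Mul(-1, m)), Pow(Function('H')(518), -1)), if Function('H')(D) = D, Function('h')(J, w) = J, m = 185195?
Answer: Rational(-26735, 74) ≈ -361.28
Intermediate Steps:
Mul(Add(Add(-335, Mul(-95, Function('h')(17, -9))), Mul(-1, m)), Pow(Function('H')(518), -1)) = Mul(Add(Add(-335, Mul(-95, 17)), Mul(-1, 185195)), Pow(518, -1)) = Mul(Add(Add(-335, -1615), -185195), Rational(1, 518)) = Mul(Add(-1950, -185195), Rational(1, 518)) = Mul(-187145, Rational(1, 518)) = Rational(-26735, 74)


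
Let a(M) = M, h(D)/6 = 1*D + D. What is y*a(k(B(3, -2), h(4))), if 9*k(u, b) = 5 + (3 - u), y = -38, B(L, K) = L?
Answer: -190/9 ≈ -21.111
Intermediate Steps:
h(D) = 12*D (h(D) = 6*(1*D + D) = 6*(D + D) = 6*(2*D) = 12*D)
k(u, b) = 8/9 - u/9 (k(u, b) = (5 + (3 - u))/9 = (8 - u)/9 = 8/9 - u/9)
y*a(k(B(3, -2), h(4))) = -38*(8/9 - ⅑*3) = -38*(8/9 - ⅓) = -38*5/9 = -190/9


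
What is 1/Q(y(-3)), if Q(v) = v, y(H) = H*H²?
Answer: -1/27 ≈ -0.037037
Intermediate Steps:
y(H) = H³
1/Q(y(-3)) = 1/((-3)³) = 1/(-27) = -1/27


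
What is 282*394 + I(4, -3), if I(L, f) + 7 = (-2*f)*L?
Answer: 111125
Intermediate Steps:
I(L, f) = -7 - 2*L*f (I(L, f) = -7 + (-2*f)*L = -7 - 2*L*f)
282*394 + I(4, -3) = 282*394 + (-7 - 2*4*(-3)) = 111108 + (-7 + 24) = 111108 + 17 = 111125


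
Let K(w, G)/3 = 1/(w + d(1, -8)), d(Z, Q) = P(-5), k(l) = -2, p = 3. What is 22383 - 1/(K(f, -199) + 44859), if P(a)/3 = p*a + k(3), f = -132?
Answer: 61248796373/2736398 ≈ 22383.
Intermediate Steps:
P(a) = -6 + 9*a (P(a) = 3*(3*a - 2) = 3*(-2 + 3*a) = -6 + 9*a)
d(Z, Q) = -51 (d(Z, Q) = -6 + 9*(-5) = -6 - 45 = -51)
K(w, G) = 3/(-51 + w) (K(w, G) = 3/(w - 51) = 3/(-51 + w))
22383 - 1/(K(f, -199) + 44859) = 22383 - 1/(3/(-51 - 132) + 44859) = 22383 - 1/(3/(-183) + 44859) = 22383 - 1/(3*(-1/183) + 44859) = 22383 - 1/(-1/61 + 44859) = 22383 - 1/2736398/61 = 22383 - 1*61/2736398 = 22383 - 61/2736398 = 61248796373/2736398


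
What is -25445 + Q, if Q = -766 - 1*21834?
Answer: -48045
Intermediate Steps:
Q = -22600 (Q = -766 - 21834 = -22600)
-25445 + Q = -25445 - 22600 = -48045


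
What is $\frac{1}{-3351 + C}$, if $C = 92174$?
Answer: $\frac{1}{88823} \approx 1.1258 \cdot 10^{-5}$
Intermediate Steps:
$\frac{1}{-3351 + C} = \frac{1}{-3351 + 92174} = \frac{1}{88823}$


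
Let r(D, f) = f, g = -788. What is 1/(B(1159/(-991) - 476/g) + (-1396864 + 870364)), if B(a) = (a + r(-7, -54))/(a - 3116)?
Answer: -304218863/160171226043174 ≈ -1.8993e-6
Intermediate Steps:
B(a) = (-54 + a)/(-3116 + a) (B(a) = (a - 54)/(a - 3116) = (-54 + a)/(-3116 + a))
1/(B(1159/(-991) - 476/g) + (-1396864 + 870364)) = 1/((-54 + (1159/(-991) - 476/(-788)))/(-3116 + (1159/(-991) - 476/(-788))) + (-1396864 + 870364)) = 1/((-54 + (1159*(-1/991) - 476*(-1/788)))/(-3116 + (1159*(-1/991) - 476*(-1/788))) - 526500) = 1/((-54 + (-1159/991 + 119/197))/(-3116 + (-1159/991 + 119/197)) - 526500) = 1/((-54 - 110394/195227)/(-3116 - 110394/195227) - 526500) = 1/(-10652652/195227/(-608437726/195227) - 526500) = 1/(-195227/608437726*(-10652652/195227) - 526500) = 1/(5326326/304218863 - 526500) = 1/(-160171226043174/304218863) = -304218863/160171226043174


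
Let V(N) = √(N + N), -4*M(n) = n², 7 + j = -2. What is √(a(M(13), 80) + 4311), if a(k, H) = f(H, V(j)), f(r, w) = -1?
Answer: √4310 ≈ 65.651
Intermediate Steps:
j = -9 (j = -7 - 2 = -9)
M(n) = -n²/4
V(N) = √2*√N (V(N) = √(2*N) = √2*√N)
a(k, H) = -1
√(a(M(13), 80) + 4311) = √(-1 + 4311) = √4310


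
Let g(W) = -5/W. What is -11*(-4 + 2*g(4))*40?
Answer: 2860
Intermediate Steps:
-11*(-4 + 2*g(4))*40 = -11*(-4 + 2*(-5/4))*40 = -11*(-4 - 5/2)*40 = -11*(-13/2)*40 = (143/2)*40 = 2860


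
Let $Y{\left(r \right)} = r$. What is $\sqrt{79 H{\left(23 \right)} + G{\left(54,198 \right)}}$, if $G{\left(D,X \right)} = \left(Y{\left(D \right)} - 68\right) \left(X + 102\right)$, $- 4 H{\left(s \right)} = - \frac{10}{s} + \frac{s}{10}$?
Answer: $\frac{3 i \sqrt{99612770}}{460} \approx 65.091 i$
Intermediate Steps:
$H{\left(s \right)} = - \frac{s}{40} + \frac{5}{2 s}$ ($H{\left(s \right)} = - \frac{- \frac{10}{s} + \frac{s}{10}}{4} = - \frac{s}{40} + \frac{5}{2 s}$)
$G{\left(D,X \right)} = \left(-68 + D\right) \left(102 + X\right)$ ($G{\left(D,X \right)} = \left(D - 68\right) \left(X + 102\right) = \left(-68 + D\right) \left(102 + X\right)$)
$\sqrt{79 H{\left(23 \right)} + G{\left(54,198 \right)}} = \sqrt{79 \frac{100 - 23^{2}}{40 \cdot 23} + \left(-6936 - 13464 + 102 \cdot 54 + 54 \cdot 198\right)} = \sqrt{79 \cdot \frac{1}{40} \cdot \frac{1}{23} \left(100 - 529\right) + \left(-6936 - 13464 + 5508 + 10692\right)} = \sqrt{79 \cdot \frac{1}{40} \cdot \frac{1}{23} \left(100 - 529\right) - 4200} = \sqrt{79 \cdot \frac{1}{40} \cdot \frac{1}{23} \left(-429\right) - 4200} = \sqrt{79 \left(- \frac{429}{920}\right) - 4200} = \sqrt{- \frac{33891}{920} - 4200} = \sqrt{- \frac{3897891}{920}} = \frac{3 i \sqrt{99612770}}{460}$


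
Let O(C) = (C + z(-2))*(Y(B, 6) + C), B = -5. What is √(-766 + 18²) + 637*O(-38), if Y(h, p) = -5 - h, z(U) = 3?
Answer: 847210 + I*√442 ≈ 8.4721e+5 + 21.024*I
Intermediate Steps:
O(C) = C*(3 + C) (O(C) = (C + 3)*((-5 - 1*(-5)) + C) = (3 + C)*((-5 + 5) + C) = (3 + C)*(0 + C) = (3 + C)*C = C*(3 + C))
√(-766 + 18²) + 637*O(-38) = √(-766 + 18²) + 637*(-38*(3 - 38)) = √(-766 + 324) + 637*(-38*(-35)) = √(-442) + 637*1330 = I*√442 + 847210 = 847210 + I*√442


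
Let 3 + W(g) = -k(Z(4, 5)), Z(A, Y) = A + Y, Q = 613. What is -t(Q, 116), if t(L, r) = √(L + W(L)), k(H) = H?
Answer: -√601 ≈ -24.515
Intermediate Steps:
W(g) = -12 (W(g) = -3 - (4 + 5) = -3 - 1*9 = -3 - 9 = -12)
t(L, r) = √(-12 + L) (t(L, r) = √(L - 12) = √(-12 + L))
-t(Q, 116) = -√(-12 + 613) = -√601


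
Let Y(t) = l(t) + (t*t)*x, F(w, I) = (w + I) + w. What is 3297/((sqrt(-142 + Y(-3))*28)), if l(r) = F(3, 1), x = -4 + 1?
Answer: -157*I*sqrt(2)/24 ≈ -9.2513*I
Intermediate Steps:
F(w, I) = I + 2*w (F(w, I) = (I + w) + w = I + 2*w)
x = -3
l(r) = 7 (l(r) = 1 + 2*3 = 1 + 6 = 7)
Y(t) = 7 - 3*t**2 (Y(t) = 7 + (t*t)*(-3) = 7 + t**2*(-3) = 7 - 3*t**2)
3297/((sqrt(-142 + Y(-3))*28)) = 3297/((sqrt(-142 + (7 - 3*(-3)**2))*28)) = 3297/((sqrt(-142 + (7 - 3*9))*28)) = 3297/((sqrt(-142 + (7 - 27))*28)) = 3297/((sqrt(-142 - 20)*28)) = 3297/((sqrt(-162)*28)) = 3297/(((9*I*sqrt(2))*28)) = 3297/((252*I*sqrt(2))) = 3297*(-I*sqrt(2)/504) = -157*I*sqrt(2)/24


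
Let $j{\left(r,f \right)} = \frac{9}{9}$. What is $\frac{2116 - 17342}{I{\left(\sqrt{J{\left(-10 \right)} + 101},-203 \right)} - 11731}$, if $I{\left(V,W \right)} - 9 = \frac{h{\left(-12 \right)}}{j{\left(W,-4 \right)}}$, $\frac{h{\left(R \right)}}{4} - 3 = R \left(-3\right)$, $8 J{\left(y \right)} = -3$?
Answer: $\frac{7613}{5783} \approx 1.3164$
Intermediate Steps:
$J{\left(y \right)} = - \frac{3}{8}$ ($J{\left(y \right)} = \frac{1}{8} \left(-3\right) = - \frac{3}{8}$)
$j{\left(r,f \right)} = 1$ ($j{\left(r,f \right)} = 9 \cdot \frac{1}{9} = 1$)
$h{\left(R \right)} = 12 - 12 R$ ($h{\left(R \right)} = 12 + 4 R \left(-3\right) = 12 + 4 \left(- 3 R\right) = 12 - 12 R$)
$I{\left(V,W \right)} = 165$ ($I{\left(V,W \right)} = 9 + \frac{12 - -144}{1} = 9 + \left(12 + 144\right) 1 = 9 + 156 \cdot 1 = 9 + 156 = 165$)
$\frac{2116 - 17342}{I{\left(\sqrt{J{\left(-10 \right)} + 101},-203 \right)} - 11731} = \frac{2116 - 17342}{165 - 11731} = - \frac{15226}{-11566} = \left(-15226\right) \left(- \frac{1}{11566}\right) = \frac{7613}{5783}$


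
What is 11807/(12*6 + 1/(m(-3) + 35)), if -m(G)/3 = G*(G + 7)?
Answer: 838297/5113 ≈ 163.95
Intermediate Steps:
m(G) = -3*G*(7 + G) (m(G) = -3*G*(G + 7) = -3*G*(7 + G))
11807/(12*6 + 1/(m(-3) + 35)) = 11807/(12*6 + 1/(-3*(-3)*(7 - 3) + 35)) = 11807/(72 + 1/(-3*(-3)*4 + 35)) = 11807/(72 + 1/(36 + 35)) = 11807/(72 + 1/71) = 11807/(5113/71) = 11807*(71/5113) = 838297/5113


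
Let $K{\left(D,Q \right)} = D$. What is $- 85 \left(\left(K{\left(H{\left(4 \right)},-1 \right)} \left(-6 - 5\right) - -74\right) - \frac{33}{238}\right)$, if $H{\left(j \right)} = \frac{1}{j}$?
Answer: $- \frac{169245}{28} \approx -6044.5$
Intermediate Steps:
$- 85 \left(\left(K{\left(H{\left(4 \right)},-1 \right)} \left(-6 - 5\right) - -74\right) - \frac{33}{238}\right) = - 85 \left(\left(\frac{-6 - 5}{4} - -74\right) - \frac{33}{238}\right) = - 85 \left(\left(\frac{1}{4} \left(-11\right) + 74\right) - \frac{33}{238}\right) = - 85 \left(\left(- \frac{11}{4} + 74\right) - \frac{33}{238}\right) = - 85 \left(\frac{285}{4} - \frac{33}{238}\right) = \left(-85\right) \frac{33849}{476} = - \frac{169245}{28}$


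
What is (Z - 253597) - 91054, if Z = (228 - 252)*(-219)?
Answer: -339395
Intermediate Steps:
Z = 5256 (Z = -24*(-219) = 5256)
(Z - 253597) - 91054 = (5256 - 253597) - 91054 = -248341 - 91054 = -339395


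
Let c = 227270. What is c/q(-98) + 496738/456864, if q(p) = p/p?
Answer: 51915989009/228432 ≈ 2.2727e+5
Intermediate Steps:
q(p) = 1
c/q(-98) + 496738/456864 = 227270/1 + 496738/456864 = 227270*1 + 496738*(1/456864) = 227270 + 248369/228432 = 51915989009/228432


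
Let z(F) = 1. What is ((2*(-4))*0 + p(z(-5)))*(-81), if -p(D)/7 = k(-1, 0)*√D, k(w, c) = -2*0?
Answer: 0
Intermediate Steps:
k(w, c) = 0
p(D) = 0 (p(D) = -0*√D = -7*0 = 0)
((2*(-4))*0 + p(z(-5)))*(-81) = ((2*(-4))*0 + 0)*(-81) = (-8*0 + 0)*(-81) = (0 + 0)*(-81) = 0*(-81) = 0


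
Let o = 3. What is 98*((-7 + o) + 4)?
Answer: 0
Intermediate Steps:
98*((-7 + o) + 4) = 98*((-7 + 3) + 4) = 98*(-4 + 4) = 98*0 = 0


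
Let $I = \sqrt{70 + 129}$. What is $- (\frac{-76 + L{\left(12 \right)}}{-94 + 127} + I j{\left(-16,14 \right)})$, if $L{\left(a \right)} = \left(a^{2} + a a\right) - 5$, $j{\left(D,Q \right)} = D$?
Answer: $- \frac{69}{11} + 16 \sqrt{199} \approx 219.44$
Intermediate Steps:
$L{\left(a \right)} = -5 + 2 a^{2}$ ($L{\left(a \right)} = \left(a^{2} + a^{2}\right) - 5 = 2 a^{2} - 5 = -5 + 2 a^{2}$)
$I = \sqrt{199} \approx 14.107$
$- (\frac{-76 + L{\left(12 \right)}}{-94 + 127} + I j{\left(-16,14 \right)}) = - (\frac{-76 - \left(5 - 2 \cdot 12^{2}\right)}{-94 + 127} + \sqrt{199} \left(-16\right)) = - (\frac{-76 + \left(-5 + 2 \cdot 144\right)}{33} - 16 \sqrt{199}) = - (\left(-76 + \left(-5 + 288\right)\right) \frac{1}{33} - 16 \sqrt{199}) = - (\left(-76 + 283\right) \frac{1}{33} - 16 \sqrt{199}) = - (207 \cdot \frac{1}{33} - 16 \sqrt{199}) = - (\frac{69}{11} - 16 \sqrt{199}) = - \frac{69}{11} + 16 \sqrt{199}$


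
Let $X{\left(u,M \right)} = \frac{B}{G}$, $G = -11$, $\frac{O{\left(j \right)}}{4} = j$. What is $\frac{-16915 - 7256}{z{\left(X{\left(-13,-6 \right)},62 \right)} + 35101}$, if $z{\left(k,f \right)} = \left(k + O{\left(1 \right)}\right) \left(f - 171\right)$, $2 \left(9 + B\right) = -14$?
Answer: $- \frac{265881}{379571} \approx -0.70048$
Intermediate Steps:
$B = -16$ ($B = -9 + \frac{1}{2} \left(-14\right) = -9 - 7 = -16$)
$O{\left(j \right)} = 4 j$
$X{\left(u,M \right)} = \frac{16}{11}$ ($X{\left(u,M \right)} = - \frac{16}{-11} = \left(-16\right) \left(- \frac{1}{11}\right) = \frac{16}{11}$)
$z{\left(k,f \right)} = \left(-171 + f\right) \left(4 + k\right)$ ($z{\left(k,f \right)} = \left(k + 4 \cdot 1\right) \left(f - 171\right) = \left(k + 4\right) \left(-171 + f\right) = \left(4 + k\right) \left(-171 + f\right) = \left(-171 + f\right) \left(4 + k\right)$)
$\frac{-16915 - 7256}{z{\left(X{\left(-13,-6 \right)},62 \right)} + 35101} = \frac{-16915 - 7256}{\left(-684 - \frac{2736}{11} + 4 \cdot 62 + 62 \cdot \frac{16}{11}\right) + 35101} = - \frac{24171}{\left(-684 - \frac{2736}{11} + 248 + \frac{992}{11}\right) + 35101} = - \frac{24171}{- \frac{6540}{11} + 35101} = - \frac{24171}{\frac{379571}{11}} = \left(-24171\right) \frac{11}{379571} = - \frac{265881}{379571}$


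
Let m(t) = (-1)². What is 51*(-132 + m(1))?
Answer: -6681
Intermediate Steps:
m(t) = 1
51*(-132 + m(1)) = 51*(-132 + 1) = 51*(-131) = -6681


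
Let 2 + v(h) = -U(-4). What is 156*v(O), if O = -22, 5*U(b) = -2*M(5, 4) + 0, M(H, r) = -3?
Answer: -2496/5 ≈ -499.20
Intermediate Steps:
U(b) = 6/5 (U(b) = (-2*(-3) + 0)/5 = (6 + 0)/5 = (1/5)*6 = 6/5)
v(h) = -16/5 (v(h) = -2 - 1*6/5 = -2 - 6/5 = -16/5)
156*v(O) = 156*(-16/5) = -2496/5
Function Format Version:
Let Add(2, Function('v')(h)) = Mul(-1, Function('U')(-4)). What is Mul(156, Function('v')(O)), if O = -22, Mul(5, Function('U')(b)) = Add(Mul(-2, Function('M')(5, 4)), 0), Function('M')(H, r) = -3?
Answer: Rational(-2496, 5) ≈ -499.20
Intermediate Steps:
Function('U')(b) = Rational(6, 5) (Function('U')(b) = Mul(Rational(1, 5), Add(Mul(-2, -3), 0)) = Mul(Rational(1, 5), Add(6, 0)) = Mul(Rational(1, 5), 6) = Rational(6, 5))
Function('v')(h) = Rational(-16, 5) (Function('v')(h) = Add(-2, Mul(-1, Rational(6, 5))) = Add(-2, Rational(-6, 5)) = Rational(-16, 5))
Mul(156, Function('v')(O)) = Mul(156, Rational(-16, 5)) = Rational(-2496, 5)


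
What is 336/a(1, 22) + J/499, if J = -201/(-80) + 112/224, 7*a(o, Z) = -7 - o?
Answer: -11736239/39920 ≈ -293.99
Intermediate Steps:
a(o, Z) = -1 - o/7 (a(o, Z) = (-7 - o)/7 = -1 - o/7)
J = 241/80 (J = -201*(-1/80) + 112*(1/224) = 201/80 + ½ = 241/80 ≈ 3.0125)
336/a(1, 22) + J/499 = 336/(-1 - ⅐*1) + (241/80)/499 = 336/(-1 - ⅐) + (241/80)*(1/499) = 336/(-8/7) + 241/39920 = 336*(-7/8) + 241/39920 = -294 + 241/39920 = -11736239/39920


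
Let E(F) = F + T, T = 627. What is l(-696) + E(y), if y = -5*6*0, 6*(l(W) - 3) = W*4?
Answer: 166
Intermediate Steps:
l(W) = 3 + 2*W/3 (l(W) = 3 + (W*4)/6 = 3 + (4*W)/6 = 3 + 2*W/3)
y = 0 (y = -30*0 = 0)
E(F) = 627 + F (E(F) = F + 627 = 627 + F)
l(-696) + E(y) = (3 + (2/3)*(-696)) + (627 + 0) = (3 - 464) + 627 = -461 + 627 = 166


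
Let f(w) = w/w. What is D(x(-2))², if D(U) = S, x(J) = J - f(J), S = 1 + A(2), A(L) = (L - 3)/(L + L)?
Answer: 9/16 ≈ 0.56250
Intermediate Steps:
A(L) = (-3 + L)/(2*L) (A(L) = (-3 + L)/((2*L)) = (-3 + L)*(1/(2*L)) = (-3 + L)/(2*L))
S = ¾ (S = 1 + (½)*(-3 + 2)/2 = 1 + (½)*(½)*(-1) = 1 - ¼ = ¾ ≈ 0.75000)
f(w) = 1
x(J) = -1 + J (x(J) = J - 1*1 = J - 1 = -1 + J)
D(U) = ¾
D(x(-2))² = (¾)² = 9/16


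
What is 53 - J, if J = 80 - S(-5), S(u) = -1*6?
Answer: -33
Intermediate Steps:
S(u) = -6
J = 86 (J = 80 - 1*(-6) = 80 + 6 = 86)
53 - J = 53 - 1*86 = 53 - 86 = -33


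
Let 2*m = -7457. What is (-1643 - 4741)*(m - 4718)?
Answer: 53922456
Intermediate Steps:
m = -7457/2 (m = (½)*(-7457) = -7457/2 ≈ -3728.5)
(-1643 - 4741)*(m - 4718) = (-1643 - 4741)*(-7457/2 - 4718) = -6384*(-16893/2) = 53922456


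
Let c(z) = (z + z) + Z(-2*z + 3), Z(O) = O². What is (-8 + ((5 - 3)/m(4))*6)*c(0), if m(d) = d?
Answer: -45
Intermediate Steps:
c(z) = (3 - 2*z)² + 2*z (c(z) = (z + z) + (-2*z + 3)² = 2*z + (3 - 2*z)² = (3 - 2*z)² + 2*z)
(-8 + ((5 - 3)/m(4))*6)*c(0) = (-8 + ((5 - 3)/4)*6)*((-3 + 2*0)² + 2*0) = (-8 + (2*(¼))*6)*((-3 + 0)² + 0) = (-8 + (½)*6)*((-3)² + 0) = (-8 + 3)*(9 + 0) = -5*9 = -45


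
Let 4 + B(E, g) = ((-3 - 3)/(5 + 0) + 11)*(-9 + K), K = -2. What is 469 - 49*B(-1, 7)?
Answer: 29736/5 ≈ 5947.2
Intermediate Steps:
B(E, g) = -559/5 (B(E, g) = -4 + ((-3 - 3)/(5 + 0) + 11)*(-9 - 2) = -4 + (-6/5 + 11)*(-11) = -4 + (49/5)*(-11) = -4 - 539/5 = -559/5)
469 - 49*B(-1, 7) = 469 - 49*(-559/5) = 469 + 27391/5 = 29736/5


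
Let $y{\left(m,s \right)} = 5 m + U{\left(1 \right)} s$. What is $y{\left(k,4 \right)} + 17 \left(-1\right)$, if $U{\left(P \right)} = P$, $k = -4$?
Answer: $-33$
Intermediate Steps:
$y{\left(m,s \right)} = s + 5 m$ ($y{\left(m,s \right)} = 5 m + 1 s = 5 m + s = s + 5 m$)
$y{\left(k,4 \right)} + 17 \left(-1\right) = \left(4 + 5 \left(-4\right)\right) + 17 \left(-1\right) = \left(4 - 20\right) - 17 = -16 - 17 = -33$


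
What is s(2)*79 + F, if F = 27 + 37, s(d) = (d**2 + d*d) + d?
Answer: 854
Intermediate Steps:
s(d) = d + 2*d**2 (s(d) = (d**2 + d**2) + d = 2*d**2 + d = d + 2*d**2)
F = 64
s(2)*79 + F = (2*(1 + 2*2))*79 + 64 = (2*(1 + 4))*79 + 64 = (2*5)*79 + 64 = 10*79 + 64 = 790 + 64 = 854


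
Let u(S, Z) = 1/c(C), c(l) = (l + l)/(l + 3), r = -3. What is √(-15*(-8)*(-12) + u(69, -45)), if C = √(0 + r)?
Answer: √(-5758 - 2*I*√3)/2 ≈ 0.011413 - 37.941*I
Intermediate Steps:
C = I*√3 (C = √(0 - 3) = √(-3) = I*√3 ≈ 1.732*I)
c(l) = 2*l/(3 + l) (c(l) = (2*l)/(3 + l) = 2*l/(3 + l))
u(S, Z) = -I*√3*(3 + I*√3)/6 (u(S, Z) = 1/(2*(I*√3)/(3 + I*√3)) = 1/(2*I*√3/(3 + I*√3)) = -I*√3*(3 + I*√3)/6)
√(-15*(-8)*(-12) + u(69, -45)) = √(-15*(-8)*(-12) + (½ - I*√3/2)) = √(120*(-12) + (½ - I*√3/2)) = √(-1440 + (½ - I*√3/2)) = √(-2879/2 - I*√3/2)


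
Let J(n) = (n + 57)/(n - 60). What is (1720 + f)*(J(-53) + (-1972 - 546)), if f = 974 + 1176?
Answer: -1101162060/113 ≈ -9.7448e+6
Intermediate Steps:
J(n) = (57 + n)/(-60 + n)
f = 2150
(1720 + f)*(J(-53) + (-1972 - 546)) = (1720 + 2150)*((57 - 53)/(-60 - 53) + (-1972 - 546)) = 3870*(4/(-113) - 2518) = 3870*(-1/113*4 - 2518) = 3870*(-4/113 - 2518) = 3870*(-284538/113) = -1101162060/113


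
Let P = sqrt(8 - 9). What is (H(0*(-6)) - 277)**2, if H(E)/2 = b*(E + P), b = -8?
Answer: 76473 + 8864*I ≈ 76473.0 + 8864.0*I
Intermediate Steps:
P = I (P = sqrt(-1) = I ≈ 1.0*I)
H(E) = -16*I - 16*E (H(E) = 2*(-8*(E + I)) = 2*(-8*(I + E)) = 2*(-8*I - 8*E) = -16*I - 16*E)
(H(0*(-6)) - 277)**2 = ((-16*I - 0*(-6)) - 277)**2 = ((-16*I - 16*0) - 277)**2 = ((-16*I + 0) - 277)**2 = (-16*I - 277)**2 = (-277 - 16*I)**2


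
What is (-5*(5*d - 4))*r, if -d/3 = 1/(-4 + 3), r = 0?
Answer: 0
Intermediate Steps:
d = 3 (d = -3/(-4 + 3) = -3/(-1) = -3*(-1) = 3)
(-5*(5*d - 4))*r = -5*(5*3 - 4)*0 = -5*(15 - 4)*0 = -5*11*0 = -55*0 = 0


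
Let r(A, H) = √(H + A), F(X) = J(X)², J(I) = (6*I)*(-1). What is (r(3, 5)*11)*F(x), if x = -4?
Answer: 12672*√2 ≈ 17921.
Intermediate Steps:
J(I) = -6*I
F(X) = 36*X² (F(X) = (-6*X)² = 36*X²)
r(A, H) = √(A + H)
(r(3, 5)*11)*F(x) = (√(3 + 5)*11)*(36*(-4)²) = (√8*11)*(36*16) = ((2*√2)*11)*576 = (22*√2)*576 = 12672*√2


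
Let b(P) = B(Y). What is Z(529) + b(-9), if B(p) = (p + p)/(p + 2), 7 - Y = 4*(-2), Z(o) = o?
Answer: 9023/17 ≈ 530.76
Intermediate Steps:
Y = 15 (Y = 7 - 4*(-2) = 7 - 1*(-8) = 7 + 8 = 15)
B(p) = 2*p/(2 + p) (B(p) = (2*p)/(2 + p) = 2*p/(2 + p))
b(P) = 30/17 (b(P) = 2*15/(2 + 15) = 2*15/17 = 2*15*(1/17) = 30/17)
Z(529) + b(-9) = 529 + 30/17 = 9023/17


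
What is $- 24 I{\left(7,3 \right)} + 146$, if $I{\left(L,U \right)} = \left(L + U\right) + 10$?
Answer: $-334$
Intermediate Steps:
$I{\left(L,U \right)} = 10 + L + U$
$- 24 I{\left(7,3 \right)} + 146 = - 24 \left(10 + 7 + 3\right) + 146 = \left(-24\right) 20 + 146 = -480 + 146 = -334$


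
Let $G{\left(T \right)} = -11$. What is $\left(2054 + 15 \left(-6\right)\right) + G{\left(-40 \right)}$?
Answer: $1953$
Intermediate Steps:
$\left(2054 + 15 \left(-6\right)\right) + G{\left(-40 \right)} = \left(2054 + 15 \left(-6\right)\right) - 11 = \left(2054 - 90\right) - 11 = 1964 - 11 = 1953$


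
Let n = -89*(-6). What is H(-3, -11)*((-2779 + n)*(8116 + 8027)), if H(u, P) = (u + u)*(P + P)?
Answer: -4783816620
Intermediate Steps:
n = 534
H(u, P) = 4*P*u (H(u, P) = (2*u)*(2*P) = 4*P*u)
H(-3, -11)*((-2779 + n)*(8116 + 8027)) = (4*(-11)*(-3))*((-2779 + 534)*(8116 + 8027)) = 132*(-2245*16143) = 132*(-36241035) = -4783816620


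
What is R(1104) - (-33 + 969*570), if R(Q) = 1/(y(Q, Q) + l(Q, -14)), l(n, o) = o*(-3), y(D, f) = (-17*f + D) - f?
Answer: -10342313623/18726 ≈ -5.5230e+5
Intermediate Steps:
y(D, f) = D - 18*f (y(D, f) = (D - 17*f) - f = D - 18*f)
l(n, o) = -3*o
R(Q) = 1/(42 - 17*Q) (R(Q) = 1/((Q - 18*Q) - 3*(-14)) = 1/(-17*Q + 42) = 1/(42 - 17*Q))
R(1104) - (-33 + 969*570) = -1/(-42 + 17*1104) - (-33 + 969*570) = -1/(-42 + 18768) - (-33 + 552330) = -1/18726 - 1*552297 = -1*1/18726 - 552297 = -1/18726 - 552297 = -10342313623/18726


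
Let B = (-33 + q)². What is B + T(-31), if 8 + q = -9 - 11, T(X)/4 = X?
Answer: 3597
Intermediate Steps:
T(X) = 4*X
q = -28 (q = -8 + (-9 - 11) = -8 - 20 = -28)
B = 3721 (B = (-33 - 28)² = (-61)² = 3721)
B + T(-31) = 3721 + 4*(-31) = 3721 - 124 = 3597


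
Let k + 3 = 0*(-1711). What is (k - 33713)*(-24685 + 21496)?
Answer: 107520324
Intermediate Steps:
k = -3 (k = -3 + 0*(-1711) = -3 + 0 = -3)
(k - 33713)*(-24685 + 21496) = (-3 - 33713)*(-24685 + 21496) = -33716*(-3189) = 107520324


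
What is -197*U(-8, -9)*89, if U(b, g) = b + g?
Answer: 298061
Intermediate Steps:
-197*U(-8, -9)*89 = -197*(-8 - 9)*89 = -197*(-17)*89 = 3349*89 = 298061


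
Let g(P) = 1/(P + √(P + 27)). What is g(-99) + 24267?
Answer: 26620888/1097 - 2*I*√2/3291 ≈ 24267.0 - 0.00085944*I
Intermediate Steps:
g(P) = 1/(P + √(27 + P))
g(-99) + 24267 = 1/(-99 + √(27 - 99)) + 24267 = 1/(-99 + √(-72)) + 24267 = 1/(-99 + 6*I*√2) + 24267 = 24267 + 1/(-99 + 6*I*√2)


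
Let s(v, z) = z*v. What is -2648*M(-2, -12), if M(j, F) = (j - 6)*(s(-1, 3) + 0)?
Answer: -63552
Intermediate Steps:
s(v, z) = v*z
M(j, F) = 18 - 3*j (M(j, F) = (j - 6)*(-1*3 + 0) = (-6 + j)*(-3 + 0) = (-6 + j)*(-3) = 18 - 3*j)
-2648*M(-2, -12) = -2648*(18 - 3*(-2)) = -2648*(18 + 6) = -2648*24 = -63552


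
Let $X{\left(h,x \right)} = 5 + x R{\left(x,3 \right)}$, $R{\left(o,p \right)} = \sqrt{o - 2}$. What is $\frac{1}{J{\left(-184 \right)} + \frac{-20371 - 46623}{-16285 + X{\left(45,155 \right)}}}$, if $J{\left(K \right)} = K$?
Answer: $- \frac{618421730}{111208102651} - \frac{819795 \sqrt{17}}{222416205302} \approx -0.0055761$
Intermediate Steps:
$R{\left(o,p \right)} = \sqrt{-2 + o}$
$X{\left(h,x \right)} = 5 + x \sqrt{-2 + x}$
$\frac{1}{J{\left(-184 \right)} + \frac{-20371 - 46623}{-16285 + X{\left(45,155 \right)}}} = \frac{1}{-184 + \frac{-20371 - 46623}{-16285 + \left(5 + 155 \sqrt{-2 + 155}\right)}} = \frac{1}{-184 - \frac{66994}{-16285 + \left(5 + 155 \sqrt{153}\right)}} = \frac{1}{-184 - \frac{66994}{-16285 + \left(5 + 155 \cdot 3 \sqrt{17}\right)}} = \frac{1}{-184 - \frac{66994}{-16285 + \left(5 + 465 \sqrt{17}\right)}} = \frac{1}{-184 - \frac{66994}{-16280 + 465 \sqrt{17}}}$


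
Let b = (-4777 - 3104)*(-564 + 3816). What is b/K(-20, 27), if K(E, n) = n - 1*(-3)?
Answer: -4271502/5 ≈ -8.5430e+5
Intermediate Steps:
K(E, n) = 3 + n (K(E, n) = n + 3 = 3 + n)
b = -25629012 (b = -7881*3252 = -25629012)
b/K(-20, 27) = -25629012/(3 + 27) = -25629012/30 = -25629012*1/30 = -4271502/5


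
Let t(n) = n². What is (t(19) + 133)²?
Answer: 244036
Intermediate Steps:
(t(19) + 133)² = (19² + 133)² = (361 + 133)² = 494² = 244036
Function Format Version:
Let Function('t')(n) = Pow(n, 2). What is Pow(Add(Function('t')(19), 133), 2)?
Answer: 244036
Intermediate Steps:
Pow(Add(Function('t')(19), 133), 2) = Pow(Add(Pow(19, 2), 133), 2) = Pow(Add(361, 133), 2) = Pow(494, 2) = 244036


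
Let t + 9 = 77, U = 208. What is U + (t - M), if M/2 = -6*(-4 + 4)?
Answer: 276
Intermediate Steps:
t = 68 (t = -9 + 77 = 68)
M = 0 (M = 2*(-6*(-4 + 4)) = 2*(-6*0) = 2*0 = 0)
U + (t - M) = 208 + (68 - 1*0) = 208 + (68 + 0) = 208 + 68 = 276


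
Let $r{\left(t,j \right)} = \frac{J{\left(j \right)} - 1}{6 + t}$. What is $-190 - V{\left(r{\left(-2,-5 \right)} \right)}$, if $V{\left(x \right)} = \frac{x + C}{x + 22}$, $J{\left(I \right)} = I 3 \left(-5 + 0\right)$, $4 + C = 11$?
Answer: $- \frac{5147}{27} \approx -190.63$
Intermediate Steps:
$C = 7$ ($C = -4 + 11 = 7$)
$J{\left(I \right)} = - 15 I$ ($J{\left(I \right)} = I 3 \left(-5\right) = I \left(-15\right) = - 15 I$)
$r{\left(t,j \right)} = \frac{-1 - 15 j}{6 + t}$ ($r{\left(t,j \right)} = \frac{- 15 j - 1}{6 + t} = \frac{-1 - 15 j}{6 + t}$)
$V{\left(x \right)} = \frac{7 + x}{22 + x}$ ($V{\left(x \right)} = \frac{x + 7}{x + 22} = \frac{7 + x}{22 + x}$)
$-190 - V{\left(r{\left(-2,-5 \right)} \right)} = -190 - \frac{7 + \frac{-1 - -75}{6 - 2}}{22 + \frac{-1 - -75}{6 - 2}} = -190 - \frac{7 + \frac{-1 + 75}{4}}{22 + \frac{-1 + 75}{4}} = -190 - \frac{7 + \frac{1}{4} \cdot 74}{22 + \frac{1}{4} \cdot 74} = -190 - \frac{7 + \frac{37}{2}}{22 + \frac{37}{2}} = -190 - \frac{1}{\frac{81}{2}} \cdot \frac{51}{2} = -190 - \frac{2}{81} \cdot \frac{51}{2} = -190 - \frac{17}{27} = - \frac{5147}{27}$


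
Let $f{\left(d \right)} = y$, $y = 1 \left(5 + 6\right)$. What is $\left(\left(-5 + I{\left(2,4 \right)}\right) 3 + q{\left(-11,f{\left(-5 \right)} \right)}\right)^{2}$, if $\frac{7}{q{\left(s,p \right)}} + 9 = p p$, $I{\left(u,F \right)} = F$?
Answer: $\frac{2209}{256} \approx 8.6289$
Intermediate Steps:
$y = 11$ ($y = 1 \cdot 11 = 11$)
$f{\left(d \right)} = 11$
$q{\left(s,p \right)} = \frac{7}{-9 + p^{2}}$ ($q{\left(s,p \right)} = \frac{7}{-9 + p p} = \frac{7}{-9 + p^{2}}$)
$\left(\left(-5 + I{\left(2,4 \right)}\right) 3 + q{\left(-11,f{\left(-5 \right)} \right)}\right)^{2} = \left(\left(-5 + 4\right) 3 + \frac{7}{-9 + 11^{2}}\right)^{2} = \left(\left(-1\right) 3 + \frac{7}{-9 + 121}\right)^{2} = \left(-3 + \frac{7}{112}\right)^{2} = \left(-3 + 7 \cdot \frac{1}{112}\right)^{2} = \left(-3 + \frac{1}{16}\right)^{2} = \left(- \frac{47}{16}\right)^{2} = \frac{2209}{256}$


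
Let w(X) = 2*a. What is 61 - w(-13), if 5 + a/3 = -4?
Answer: 115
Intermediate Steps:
a = -27 (a = -15 + 3*(-4) = -15 - 12 = -27)
w(X) = -54 (w(X) = 2*(-27) = -54)
61 - w(-13) = 61 - 1*(-54) = 61 + 54 = 115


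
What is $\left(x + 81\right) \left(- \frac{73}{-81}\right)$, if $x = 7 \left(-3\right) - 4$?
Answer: $\frac{4088}{81} \approx 50.469$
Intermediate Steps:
$x = -25$ ($x = -21 - 4 = -25$)
$\left(x + 81\right) \left(- \frac{73}{-81}\right) = \left(-25 + 81\right) \left(- \frac{73}{-81}\right) = 56 \left(\left(-73\right) \left(- \frac{1}{81}\right)\right) = 56 \cdot \frac{73}{81} = \frac{4088}{81}$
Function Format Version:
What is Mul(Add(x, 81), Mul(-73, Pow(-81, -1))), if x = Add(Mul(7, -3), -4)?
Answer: Rational(4088, 81) ≈ 50.469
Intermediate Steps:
x = -25 (x = Add(-21, -4) = -25)
Mul(Add(x, 81), Mul(-73, Pow(-81, -1))) = Mul(Add(-25, 81), Mul(-73, Pow(-81, -1))) = Mul(56, Mul(-73, Rational(-1, 81))) = Mul(56, Rational(73, 81)) = Rational(4088, 81)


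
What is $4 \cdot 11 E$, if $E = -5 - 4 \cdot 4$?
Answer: $-924$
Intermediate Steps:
$E = -21$ ($E = -5 - 16 = -21$)
$4 \cdot 11 E = 4 \cdot 11 \left(-21\right) = 44 \left(-21\right) = -924$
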